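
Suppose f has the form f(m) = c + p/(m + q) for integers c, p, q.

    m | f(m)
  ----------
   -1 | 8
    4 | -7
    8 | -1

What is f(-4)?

5

(f(m) − c)(m + q) = p for each data point; the three points give a linear system in c and q, then p follows.
Solving: c = 2, q = -2, p = -18, so f(m) = 2 − 18/(m − 2).
Then f(-4) = 2 − 18/(-6) = 5.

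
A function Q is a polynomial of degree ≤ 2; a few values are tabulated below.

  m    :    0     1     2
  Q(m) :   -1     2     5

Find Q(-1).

-4

First differences: 3, 3.
Level-1 differences are constant, so Q has degree 1.
Fitting a degree-1 polynomial gives Q(m) = 3m - 1.
Then Q(-1) = -4.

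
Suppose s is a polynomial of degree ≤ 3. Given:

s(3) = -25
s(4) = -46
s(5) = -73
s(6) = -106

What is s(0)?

First differences: -21, -27, -33. Second differences: -6, -6.
Level-2 differences are constant, so s has degree 2.
Fitting a degree-2 polynomial gives s(m) = -3m² + 2.
Then s(0) = 2.

2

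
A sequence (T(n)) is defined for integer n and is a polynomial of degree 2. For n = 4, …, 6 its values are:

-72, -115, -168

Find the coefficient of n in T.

Write T(n) = an² + bn + c; the 3 given values yield a linear system in the 3 coefficients.
Solving, T(n) = -5n² + 2n.
The coefficient of n is 2.

2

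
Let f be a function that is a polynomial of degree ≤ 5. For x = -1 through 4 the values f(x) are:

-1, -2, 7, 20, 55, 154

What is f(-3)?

Write f(x) = ax^5 + bx^4 + cx³ + dx² + ex + p; the 6 given values yield a linear system in the 6 coefficients.
Solving, the leading coefficient vanishes, and f(x) = x^4 - 3x³ + 4x² + 7x - 2.
Then f(-3) = 175.

175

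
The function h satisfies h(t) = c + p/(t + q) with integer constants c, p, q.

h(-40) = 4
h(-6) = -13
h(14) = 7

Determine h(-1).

17

(h(t) − c)(t + q) = p for each data point; the three points give a linear system in c and q, then p follows.
Solving: c = 5, q = 4, p = 36, so h(t) = 5 + 36/(t + 4).
Then h(-1) = 5 + 36/3 = 17.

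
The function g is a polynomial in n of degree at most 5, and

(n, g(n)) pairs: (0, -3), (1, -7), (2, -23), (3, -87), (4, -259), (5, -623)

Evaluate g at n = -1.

1

Write g(n) = an^5 + bn^4 + cn³ + dn² + en + p; the 6 given values yield a linear system in the 6 coefficients.
Solving, the leading coefficient vanishes, and g(n) = -n^4 + n² - 4n - 3.
Then g(-1) = 1.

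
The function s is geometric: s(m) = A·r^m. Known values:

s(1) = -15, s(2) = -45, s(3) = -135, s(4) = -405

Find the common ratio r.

3

Consecutive ratio: -45/(-15) = 3, and -135/(-45) = 3, so r = 3.
Then A·3^1 = -15 gives A = -5, and s(m) = -5·3^m.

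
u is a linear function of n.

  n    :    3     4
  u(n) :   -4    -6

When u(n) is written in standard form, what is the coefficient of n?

Write u(n) = an + b; the 2 given values yield a linear system in the 2 coefficients.
Solving, u(n) = -2n + 2.
The coefficient of n is -2.

-2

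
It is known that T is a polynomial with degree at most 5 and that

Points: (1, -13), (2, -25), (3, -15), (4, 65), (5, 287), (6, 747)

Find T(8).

2885

First differences: -12, 10, 80, 222, 460. Second differences: 22, 70, 142, 238. Third differences: 48, 72, 96. Fourth differences: 24, 24.
Level-4 differences are constant, so T has degree 4.
Fitting a degree-4 polynomial gives T(k) = k^4 - 2k³ - 2k² - 7k - 3.
Then T(8) = 2885.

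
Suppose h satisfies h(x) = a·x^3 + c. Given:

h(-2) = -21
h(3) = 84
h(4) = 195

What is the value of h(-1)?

From h(-2) = -21 and h(3) = 84: -8a + c = -21 and 27a + c = 84.
Subtracting: 35a = 105, so a = 3; then c = -21 − 3·(-8) = 3.
So h(x) = 3x³ + 3, and h(-1) = 0.

0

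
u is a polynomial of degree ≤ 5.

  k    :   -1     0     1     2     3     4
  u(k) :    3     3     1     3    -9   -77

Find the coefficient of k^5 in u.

0

Write u(k) = ak^5 + bk^4 + ck³ + dk² + ek + p; the 6 given values yield a linear system in the 6 coefficients.
Solving, the leading coefficient vanishes, and u(k) = -k^4 + 3k³ - 4k + 3.
The coefficient of k^5 is 0.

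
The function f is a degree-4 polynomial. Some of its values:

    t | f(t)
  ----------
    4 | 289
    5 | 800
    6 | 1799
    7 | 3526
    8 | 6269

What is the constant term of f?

5

Write f(t) = at^4 + bt³ + ct² + dt + e; the 5 given values yield a linear system in the 5 coefficients.
Solving, f(t) = 2t^4 - 4t³ + 2t² - t + 5.
The constant term is f(0) = 5.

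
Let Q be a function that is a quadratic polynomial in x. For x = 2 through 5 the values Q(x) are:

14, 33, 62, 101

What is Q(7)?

209

First differences: 19, 29, 39. Second differences: 10, 10.
Level-2 differences are constant, so Q has degree 2.
Fitting a degree-2 polynomial gives Q(x) = 5x² - 6x + 6.
Then Q(7) = 209.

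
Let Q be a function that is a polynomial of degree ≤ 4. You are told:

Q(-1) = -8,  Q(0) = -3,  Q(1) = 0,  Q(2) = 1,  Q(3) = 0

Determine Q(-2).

-15

First differences: 5, 3, 1, -1. Second differences: -2, -2, -2.
Level-2 differences are constant, so Q has degree 2.
Fitting a degree-2 polynomial gives Q(k) = -k² + 4k - 3.
Then Q(-2) = -15.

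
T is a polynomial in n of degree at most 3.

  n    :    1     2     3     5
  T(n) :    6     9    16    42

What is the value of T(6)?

Write T(n) = an³ + bn² + cn + d; the 4 given values yield a linear system in the 4 coefficients.
Solving, the leading coefficient vanishes, and T(n) = 2n² - 3n + 7.
Then T(6) = 61.

61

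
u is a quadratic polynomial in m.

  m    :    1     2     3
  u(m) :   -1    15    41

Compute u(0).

-7

Write u(m) = am² + bm + c; the 3 given values yield a linear system in the 3 coefficients.
Solving, u(m) = 5m² + m - 7.
Then u(0) = -7.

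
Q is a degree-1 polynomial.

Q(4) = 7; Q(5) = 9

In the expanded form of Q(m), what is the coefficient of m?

Write Q(m) = am + b; the 2 given values yield a linear system in the 2 coefficients.
Solving, Q(m) = 2m - 1.
The coefficient of m is 2.

2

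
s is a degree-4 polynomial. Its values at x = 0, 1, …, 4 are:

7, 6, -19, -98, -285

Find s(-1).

-10

Write s(x) = ax^4 + bx³ + cx² + dx + e; the 5 given values yield a linear system in the 5 coefficients.
Solving, s(x) = -x^4 + x³ - 8x² + 7x + 7.
Then s(-1) = -10.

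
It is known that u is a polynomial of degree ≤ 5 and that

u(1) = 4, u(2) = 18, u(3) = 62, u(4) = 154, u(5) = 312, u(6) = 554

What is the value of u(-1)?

-6

Write u(x) = ax^5 + bx^4 + cx³ + dx² + ex + p; the 6 given values yield a linear system in the 6 coefficients.
Solving, the top 2 coefficients vanish, and u(x) = 3x³ - 3x² + 2x + 2.
Then u(-1) = -6.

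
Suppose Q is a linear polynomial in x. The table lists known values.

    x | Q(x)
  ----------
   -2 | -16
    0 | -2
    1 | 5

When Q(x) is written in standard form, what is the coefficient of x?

Write Q(x) = ax + b; the 3 given values yield a linear system in the 2 coefficients.
Solving, Q(x) = 7x - 2.
The coefficient of x is 7.

7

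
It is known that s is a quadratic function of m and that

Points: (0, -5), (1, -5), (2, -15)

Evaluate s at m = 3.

-35

Write s(m) = am² + bm + c; the 3 given values yield a linear system in the 3 coefficients.
Solving, s(m) = -5m² + 5m - 5.
Then s(3) = -35.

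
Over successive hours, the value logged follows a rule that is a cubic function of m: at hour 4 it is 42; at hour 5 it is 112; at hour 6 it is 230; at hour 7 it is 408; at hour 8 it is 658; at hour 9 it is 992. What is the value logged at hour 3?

8

Write the value at m as g(m).
First differences: 70, 118, 178, 250, 334. Second differences: 48, 60, 72, 84. Third differences: 12, 12, 12.
Level-3 differences are constant, so g has degree 3.
Fitting a degree-3 polynomial gives g(m) = 2m³ - 6m² + 2m + 2.
Then g(3) = 8.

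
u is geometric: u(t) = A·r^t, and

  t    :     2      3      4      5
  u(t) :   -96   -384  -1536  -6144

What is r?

4

Consecutive ratio: -384/(-96) = 4, and -1536/(-384) = 4, so r = 4.
Then A·4^2 = -96 gives A = -6, and u(t) = -6·4^t.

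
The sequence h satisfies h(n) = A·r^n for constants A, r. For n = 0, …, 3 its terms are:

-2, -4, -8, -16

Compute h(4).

-32

Consecutive ratio: -4/(-2) = 2, and -8/(-4) = 2, so r = 2.
Then A·2^0 = -2 gives A = -2, and h(n) = -2·2^n.
h(4) = -2·2^4 = -32.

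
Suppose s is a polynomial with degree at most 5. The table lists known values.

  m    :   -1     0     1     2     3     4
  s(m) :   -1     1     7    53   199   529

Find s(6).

Write s(m) = am^5 + bm^4 + cm³ + dm² + em + p; the 6 given values yield a linear system in the 6 coefficients.
Solving, the leading coefficient vanishes, and s(m) = m^4 + 4m³ + m² + 1.
Then s(6) = 2197.

2197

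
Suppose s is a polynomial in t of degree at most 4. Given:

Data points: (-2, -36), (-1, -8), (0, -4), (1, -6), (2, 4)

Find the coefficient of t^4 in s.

0

First differences: 28, 4, -2, 10. Second differences: -24, -6, 12. Third differences: 18, 18.
Level-3 differences are constant, so s has degree 3.
Fitting a degree-3 polynomial gives s(t) = 3t³ - 3t² - 2t - 4.
The coefficient of t^4 is 0.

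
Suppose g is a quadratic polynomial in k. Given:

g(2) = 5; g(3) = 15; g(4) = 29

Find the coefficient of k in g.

0

Write g(k) = ak² + bk + c; the 3 given values yield a linear system in the 3 coefficients.
Solving, g(k) = 2k² - 3.
The coefficient of k is 0.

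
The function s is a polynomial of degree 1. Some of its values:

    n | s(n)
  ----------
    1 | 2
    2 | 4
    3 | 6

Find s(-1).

Write s(n) = an + b; the 3 given values yield a linear system in the 2 coefficients.
Solving, s(n) = 2n.
Then s(-1) = -2.

-2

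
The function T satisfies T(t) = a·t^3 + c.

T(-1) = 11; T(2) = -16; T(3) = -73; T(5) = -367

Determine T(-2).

From T(-1) = 11 and T(2) = -16: -1a + c = 11 and 8a + c = -16.
Subtracting: 9a = -27, so a = -3; then c = 11 − (-3)·(-1) = 8.
So T(t) = -3t³ + 8, and T(-2) = 32.

32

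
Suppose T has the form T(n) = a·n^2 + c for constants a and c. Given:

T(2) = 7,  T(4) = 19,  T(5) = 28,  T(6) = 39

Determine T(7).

From T(2) = 7 and T(4) = 19: 4a + c = 7 and 16a + c = 19.
Subtracting: 12a = 12, so a = 1; then c = 7 − 1·4 = 3.
So T(n) = 1n² + 3, and T(7) = 52.

52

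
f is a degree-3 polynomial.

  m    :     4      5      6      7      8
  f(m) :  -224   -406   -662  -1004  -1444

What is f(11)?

Write f(m) = am³ + bm² + cm + d; the 5 given values yield a linear system in the 4 coefficients.
Solving, f(m) = -2m³ - 7m² + 3m + 4.
Then f(11) = -3472.

-3472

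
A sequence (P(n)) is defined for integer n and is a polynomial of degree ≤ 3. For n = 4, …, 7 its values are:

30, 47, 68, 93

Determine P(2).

First differences: 17, 21, 25. Second differences: 4, 4.
Level-2 differences are constant, so P has degree 2.
Fitting a degree-2 polynomial gives P(n) = 2n² - n + 2.
Then P(2) = 8.

8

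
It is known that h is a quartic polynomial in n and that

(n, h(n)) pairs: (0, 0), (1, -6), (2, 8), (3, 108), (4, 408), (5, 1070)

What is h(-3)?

198

First differences: -6, 14, 100, 300, 662. Second differences: 20, 86, 200, 362. Third differences: 66, 114, 162. Fourth differences: 48, 48.
Level-4 differences are constant, so h has degree 4.
Fitting a degree-4 polynomial gives h(n) = 2n^4 - n³ - n² - 6n.
Then h(-3) = 198.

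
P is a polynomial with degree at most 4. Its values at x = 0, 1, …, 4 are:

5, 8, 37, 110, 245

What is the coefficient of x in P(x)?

-4

First differences: 3, 29, 73, 135. Second differences: 26, 44, 62. Third differences: 18, 18.
Level-3 differences are constant, so P has degree 3.
Fitting a degree-3 polynomial gives P(x) = 3x³ + 4x² - 4x + 5.
The coefficient of x is -4.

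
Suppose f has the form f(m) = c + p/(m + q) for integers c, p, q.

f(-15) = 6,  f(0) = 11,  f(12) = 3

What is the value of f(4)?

-13

(f(m) − c)(m + q) = p for each data point; the three points give a linear system in c and q, then p follows.
Solving: c = 5, q = -3, p = -18, so f(m) = 5 − 18/(m − 3).
Then f(4) = 5 − 18/1 = -13.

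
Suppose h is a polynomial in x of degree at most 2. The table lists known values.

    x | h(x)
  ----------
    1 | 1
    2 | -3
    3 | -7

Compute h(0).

First differences: -4, -4.
Level-1 differences are constant, so h has degree 1.
Fitting a degree-1 polynomial gives h(x) = -4x + 5.
Then h(0) = 5.

5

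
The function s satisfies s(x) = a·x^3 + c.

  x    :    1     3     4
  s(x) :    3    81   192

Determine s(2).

From s(1) = 3 and s(3) = 81: 1a + c = 3 and 27a + c = 81.
Subtracting: 26a = 78, so a = 3; then c = 3 − 3·1 = 0.
So s(x) = 3x³ + 0, and s(2) = 24.

24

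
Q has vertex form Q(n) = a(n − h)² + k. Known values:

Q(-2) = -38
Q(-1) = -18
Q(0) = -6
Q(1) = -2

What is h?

First differences 20, 12, 4; second difference -8 = 2a, so a = -4.
Expanding, the n-coefficient is −2ah = 8h; matching it to the data gives h = 1, and then k = -2.
So Q(n) = -4(n − 1)² − 2.
Hence h = 1.

1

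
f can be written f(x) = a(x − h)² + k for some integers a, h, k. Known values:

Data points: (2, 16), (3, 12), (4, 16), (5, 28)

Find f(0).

First differences -4, 4, 12; second difference 8 = 2a, so a = 4.
Expanding, the x-coefficient is −2ah = -8h; matching it to the data gives h = 3, and then k = 12.
So f(x) = 4(x − 3)² + 12.
f(0) = 4·(-3)² + 12 = 48.

48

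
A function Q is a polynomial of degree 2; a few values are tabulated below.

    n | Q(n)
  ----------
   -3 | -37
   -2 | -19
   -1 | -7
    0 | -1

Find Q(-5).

-91

Write Q(n) = an² + bn + c; the 4 given values yield a linear system in the 3 coefficients.
Solving, Q(n) = -3n² + 3n - 1.
Then Q(-5) = -91.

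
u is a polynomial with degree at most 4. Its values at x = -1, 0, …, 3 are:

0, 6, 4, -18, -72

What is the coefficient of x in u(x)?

4

First differences: 6, -2, -22, -54. Second differences: -8, -20, -32. Third differences: -12, -12.
Level-3 differences are constant, so u has degree 3.
Fitting a degree-3 polynomial gives u(x) = -2x³ - 4x² + 4x + 6.
The coefficient of x is 4.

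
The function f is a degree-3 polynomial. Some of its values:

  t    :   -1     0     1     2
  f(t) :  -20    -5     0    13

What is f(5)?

Write f(t) = at³ + bt² + ct + d; the 4 given values yield a linear system in the 4 coefficients.
Solving, f(t) = 3t³ - 5t² + 7t - 5.
Then f(5) = 280.

280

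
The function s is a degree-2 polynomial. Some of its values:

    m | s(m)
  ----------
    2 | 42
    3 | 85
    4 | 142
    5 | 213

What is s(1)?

First differences: 43, 57, 71. Second differences: 14, 14.
Level-2 differences are constant, so s has degree 2.
Fitting a degree-2 polynomial gives s(m) = 7m² + 8m - 2.
Then s(1) = 13.

13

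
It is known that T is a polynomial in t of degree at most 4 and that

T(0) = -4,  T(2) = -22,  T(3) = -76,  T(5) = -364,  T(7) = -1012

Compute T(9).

Write T(t) = at^4 + bt³ + ct² + dt + e; the 5 given values yield a linear system in the 5 coefficients.
Solving, the leading coefficient vanishes, and T(t) = -3t³ + 3t - 4.
Then T(9) = -2164.

-2164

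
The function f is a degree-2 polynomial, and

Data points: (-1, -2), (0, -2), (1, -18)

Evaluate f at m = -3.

-50

Write f(m) = am² + bm + c; the 3 given values yield a linear system in the 3 coefficients.
Solving, f(m) = -8m² - 8m - 2.
Then f(-3) = -50.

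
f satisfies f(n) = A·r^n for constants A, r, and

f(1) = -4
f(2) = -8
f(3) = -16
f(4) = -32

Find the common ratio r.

2

Consecutive ratio: -8/(-4) = 2, and -16/(-8) = 2, so r = 2.
Then A·2^1 = -4 gives A = -2, and f(n) = -2·2^n.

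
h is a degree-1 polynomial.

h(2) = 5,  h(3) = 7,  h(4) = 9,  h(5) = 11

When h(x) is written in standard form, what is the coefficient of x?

First differences: 2, 2, 2.
Level-1 differences are constant, so h has degree 1.
Fitting a degree-1 polynomial gives h(x) = 2x + 1.
The coefficient of x is 2.

2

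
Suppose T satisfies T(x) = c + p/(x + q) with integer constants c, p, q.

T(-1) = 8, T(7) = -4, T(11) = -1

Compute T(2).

(T(x) − c)(x + q) = p for each data point; the three points give a linear system in c and q, then p follows.
Solving: c = 2, q = -3, p = -24, so T(x) = 2 − 24/(x − 3).
Then T(2) = 2 − 24/(-1) = 26.

26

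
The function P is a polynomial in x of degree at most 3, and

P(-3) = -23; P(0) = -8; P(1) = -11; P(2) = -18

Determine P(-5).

Write P(x) = ax³ + bx² + cx + d; the 4 given values yield a linear system in the 4 coefficients.
Solving, the leading coefficient vanishes, and P(x) = -2x² - x - 8.
Then P(-5) = -53.

-53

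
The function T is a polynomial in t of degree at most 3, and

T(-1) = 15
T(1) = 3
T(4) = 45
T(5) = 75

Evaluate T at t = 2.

Write T(t) = at³ + bt² + ct + d; the 4 given values yield a linear system in the 4 coefficients.
Solving, the leading coefficient vanishes, and T(t) = 4t² - 6t + 5.
Then T(2) = 9.

9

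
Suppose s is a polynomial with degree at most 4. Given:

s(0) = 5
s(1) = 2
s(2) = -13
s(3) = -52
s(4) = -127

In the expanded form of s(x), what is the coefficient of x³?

First differences: -3, -15, -39, -75. Second differences: -12, -24, -36. Third differences: -12, -12.
Level-3 differences are constant, so s has degree 3.
Fitting a degree-3 polynomial gives s(x) = -2x³ - x + 5.
The coefficient of x³ is -2.

-2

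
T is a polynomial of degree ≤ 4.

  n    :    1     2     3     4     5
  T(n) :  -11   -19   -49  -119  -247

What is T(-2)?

First differences: -8, -30, -70, -128. Second differences: -22, -40, -58. Third differences: -18, -18.
Level-3 differences are constant, so T has degree 3.
Fitting a degree-3 polynomial gives T(n) = -3n³ + 7n² - 8n - 7.
Then T(-2) = 61.

61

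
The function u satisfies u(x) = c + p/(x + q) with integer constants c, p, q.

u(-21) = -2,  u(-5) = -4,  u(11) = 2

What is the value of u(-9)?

(u(x) − c)(x + q) = p for each data point; the three points give a linear system in c and q, then p follows.
Solving: c = -1, q = -3, p = 24, so u(x) = -1 + 24/(x − 3).
Then u(-9) = -1 + 24/(-12) = -3.

-3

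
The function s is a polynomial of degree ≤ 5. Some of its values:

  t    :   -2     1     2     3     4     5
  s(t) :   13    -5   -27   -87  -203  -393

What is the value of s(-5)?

Write s(t) = at^5 + bt^4 + ct³ + dt² + et + p; the 6 given values yield a linear system in the 6 coefficients.
Solving, the top 2 coefficients vanish, and s(t) = -3t³ - t² + 2t - 3.
Then s(-5) = 337.

337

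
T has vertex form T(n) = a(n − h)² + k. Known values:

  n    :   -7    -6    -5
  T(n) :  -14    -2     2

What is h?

-5

First differences 12, 4; second difference -8 = 2a, so a = -4.
Expanding, the n-coefficient is −2ah = 8h; matching it to the data gives h = -5, and then k = 2.
So T(n) = -4(n + 5)² + 2.
Hence h = -5.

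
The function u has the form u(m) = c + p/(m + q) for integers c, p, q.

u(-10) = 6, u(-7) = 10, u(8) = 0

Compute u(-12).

(u(m) − c)(m + q) = p for each data point; the three points give a linear system in c and q, then p follows.
Solving: c = 2, q = 4, p = -24, so u(m) = 2 − 24/(m + 4).
Then u(-12) = 2 − 24/(-8) = 5.

5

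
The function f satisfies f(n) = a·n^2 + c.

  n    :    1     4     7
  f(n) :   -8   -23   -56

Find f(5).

From f(1) = -8 and f(4) = -23: 1a + c = -8 and 16a + c = -23.
Subtracting: 15a = -15, so a = -1; then c = -8 − (-1)·1 = -7.
So f(n) = -1n² − 7, and f(5) = -32.

-32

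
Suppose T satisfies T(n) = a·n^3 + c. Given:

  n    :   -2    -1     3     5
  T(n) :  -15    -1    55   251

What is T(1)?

3

From T(-2) = -15 and T(-1) = -1: -8a + c = -15 and -1a + c = -1.
Subtracting: 7a = 14, so a = 2; then c = -15 − 2·(-8) = 1.
So T(n) = 2n³ + 1, and T(1) = 3.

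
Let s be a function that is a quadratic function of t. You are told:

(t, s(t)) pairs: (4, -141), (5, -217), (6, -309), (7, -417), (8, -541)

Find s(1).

Write s(t) = at² + bt + c; the 5 given values yield a linear system in the 3 coefficients.
Solving, s(t) = -8t² - 4t + 3.
Then s(1) = -9.

-9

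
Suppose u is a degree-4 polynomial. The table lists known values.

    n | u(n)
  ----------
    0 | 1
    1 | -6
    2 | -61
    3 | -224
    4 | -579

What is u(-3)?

-26

Write u(n) = an^4 + bn³ + cn² + dn + e; the 5 given values yield a linear system in the 5 coefficients.
Solving, u(n) = -n^4 - 4n³ - 5n² + 3n + 1.
Then u(-3) = -26.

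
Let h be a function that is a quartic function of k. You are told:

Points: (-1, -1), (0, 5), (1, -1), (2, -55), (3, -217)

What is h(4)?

-571

Write h(k) = ak^4 + bk³ + ck² + dk + e; the 5 given values yield a linear system in the 5 coefficients.
Solving, h(k) = -k^4 - 4k³ - 5k² + 4k + 5.
Then h(4) = -571.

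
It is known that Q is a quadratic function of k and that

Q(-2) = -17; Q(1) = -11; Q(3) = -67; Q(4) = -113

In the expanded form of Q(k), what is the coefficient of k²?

Write Q(k) = ak² + bk + c; the 4 given values yield a linear system in the 3 coefficients.
Solving, Q(k) = -6k² - 4k - 1.
The coefficient of k² is -6.

-6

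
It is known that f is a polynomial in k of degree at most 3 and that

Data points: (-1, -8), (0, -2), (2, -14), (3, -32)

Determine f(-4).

-74

Write f(k) = ak³ + bk² + ck + d; the 4 given values yield a linear system in the 4 coefficients.
Solving, the leading coefficient vanishes, and f(k) = -4k² + 2k - 2.
Then f(-4) = -74.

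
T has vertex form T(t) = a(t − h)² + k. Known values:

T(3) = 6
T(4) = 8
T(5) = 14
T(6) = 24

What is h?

First differences 2, 6, 10; second difference 4 = 2a, so a = 2.
Expanding, the t-coefficient is −2ah = -4h; matching it to the data gives h = 3, and then k = 6.
So T(t) = 2(t − 3)² + 6.
Hence h = 3.

3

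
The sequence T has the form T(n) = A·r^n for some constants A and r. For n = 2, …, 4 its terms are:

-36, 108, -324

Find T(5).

972

Consecutive ratio: 108/(-36) = -3, and -324/108 = -3, so r = -3.
Then A·(-3)^2 = -36 gives A = -4, and T(n) = -4·(-3)^n.
T(5) = -4·(-3)^5 = 972.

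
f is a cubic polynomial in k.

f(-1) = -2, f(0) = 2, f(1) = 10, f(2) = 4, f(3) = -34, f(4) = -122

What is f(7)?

-866

Write f(k) = ak³ + bk² + ck + d; the 6 given values yield a linear system in the 4 coefficients.
Solving, f(k) = -3k³ + 2k² + 9k + 2.
Then f(7) = -866.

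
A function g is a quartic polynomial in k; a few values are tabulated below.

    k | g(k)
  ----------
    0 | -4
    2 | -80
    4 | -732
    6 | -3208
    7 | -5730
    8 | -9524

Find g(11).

-32498

Write g(k) = ak^4 + bk³ + ck² + dk + e; the 6 given values yield a linear system in the 5 coefficients.
Solving, g(k) = -2k^4 - 2k³ - 4k² - 6k - 4.
Then g(11) = -32498.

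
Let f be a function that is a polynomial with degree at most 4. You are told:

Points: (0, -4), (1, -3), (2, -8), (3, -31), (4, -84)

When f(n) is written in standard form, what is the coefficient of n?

First differences: 1, -5, -23, -53. Second differences: -6, -18, -30. Third differences: -12, -12.
Level-3 differences are constant, so f has degree 3.
Fitting a degree-3 polynomial gives f(n) = -2n³ + 3n² - 4.
The coefficient of n is 0.

0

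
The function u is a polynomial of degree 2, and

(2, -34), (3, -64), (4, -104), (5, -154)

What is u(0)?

-4

First differences: -30, -40, -50. Second differences: -10, -10.
Level-2 differences are constant, so u has degree 2.
Fitting a degree-2 polynomial gives u(x) = -5x² - 5x - 4.
Then u(0) = -4.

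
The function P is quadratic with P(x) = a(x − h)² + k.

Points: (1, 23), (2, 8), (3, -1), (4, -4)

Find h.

First differences -15, -9, -3; second difference 6 = 2a, so a = 3.
Expanding, the x-coefficient is −2ah = -6h; matching it to the data gives h = 4, and then k = -4.
So P(x) = 3(x − 4)² − 4.
Hence h = 4.

4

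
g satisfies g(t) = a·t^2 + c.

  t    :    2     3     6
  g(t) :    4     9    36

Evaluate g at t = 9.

From g(2) = 4 and g(3) = 9: 4a + c = 4 and 9a + c = 9.
Subtracting: 5a = 5, so a = 1; then c = 4 − 1·4 = 0.
So g(t) = 1t² + 0, and g(9) = 81.

81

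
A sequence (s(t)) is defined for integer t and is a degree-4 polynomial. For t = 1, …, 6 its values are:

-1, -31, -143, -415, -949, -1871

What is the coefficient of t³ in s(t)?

First differences: -30, -112, -272, -534, -922. Second differences: -82, -160, -262, -388. Third differences: -78, -102, -126. Fourth differences: -24, -24.
Level-4 differences are constant, so s has degree 4.
Fitting a degree-4 polynomial gives s(t) = -t^4 - 3t³ + 2t² + 1.
The coefficient of t³ is -3.

-3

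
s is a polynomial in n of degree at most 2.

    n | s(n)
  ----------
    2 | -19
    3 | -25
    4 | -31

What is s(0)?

-7

First differences: -6, -6.
Level-1 differences are constant, so s has degree 1.
Fitting a degree-1 polynomial gives s(n) = -6n - 7.
The constant term is s(0) = -7.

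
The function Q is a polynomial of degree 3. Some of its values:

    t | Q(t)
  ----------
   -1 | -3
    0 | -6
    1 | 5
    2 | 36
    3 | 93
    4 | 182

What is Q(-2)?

Write Q(t) = at³ + bt² + ct + d; the 6 given values yield a linear system in the 4 coefficients.
Solving, Q(t) = t³ + 7t² + 3t - 6.
Then Q(-2) = 8.

8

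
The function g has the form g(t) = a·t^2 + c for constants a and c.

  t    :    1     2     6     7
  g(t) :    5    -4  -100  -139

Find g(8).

From g(1) = 5 and g(2) = -4: 1a + c = 5 and 4a + c = -4.
Subtracting: 3a = -9, so a = -3; then c = 5 − (-3)·1 = 8.
So g(t) = -3t² + 8, and g(8) = -184.

-184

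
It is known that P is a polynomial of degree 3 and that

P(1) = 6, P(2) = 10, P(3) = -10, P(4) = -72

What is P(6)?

Write P(k) = ak³ + bk² + ck + d; the 4 given values yield a linear system in the 4 coefficients.
Solving, P(k) = -3k³ + 6k² + 7k - 4.
Then P(6) = -394.

-394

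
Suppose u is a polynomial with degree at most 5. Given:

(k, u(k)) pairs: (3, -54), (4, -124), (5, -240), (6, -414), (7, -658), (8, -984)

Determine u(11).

Write u(k) = ak^5 + bk^4 + ck³ + dk² + ek + p; the 6 given values yield a linear system in the 6 coefficients.
Solving, the top 2 coefficients vanish, and u(k) = -2k³ + k² - 3k.
Then u(11) = -2574.

-2574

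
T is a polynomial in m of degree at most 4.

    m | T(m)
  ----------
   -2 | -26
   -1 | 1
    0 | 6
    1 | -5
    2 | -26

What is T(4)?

Write T(m) = am^4 + bm³ + cm² + dm + e; the 5 given values yield a linear system in the 5 coefficients.
Solving, the leading coefficient vanishes, and T(m) = m³ - 8m² - 4m + 6.
Then T(4) = -74.

-74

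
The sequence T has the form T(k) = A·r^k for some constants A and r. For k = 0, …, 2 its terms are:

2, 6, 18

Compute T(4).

162

Consecutive ratio: 6/2 = 3, and 18/6 = 3, so r = 3.
Then A·3^0 = 2 gives A = 2, and T(k) = 2·3^k.
T(4) = 2·3^4 = 162.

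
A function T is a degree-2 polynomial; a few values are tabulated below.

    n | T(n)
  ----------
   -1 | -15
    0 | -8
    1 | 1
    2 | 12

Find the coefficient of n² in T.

Write T(n) = an² + bn + c; the 4 given values yield a linear system in the 3 coefficients.
Solving, T(n) = n² + 8n - 8.
The coefficient of n² is 1.

1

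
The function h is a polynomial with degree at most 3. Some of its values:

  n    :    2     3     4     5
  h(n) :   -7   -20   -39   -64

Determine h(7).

Write h(n) = an³ + bn² + cn + d; the 4 given values yield a linear system in the 4 coefficients.
Solving, the leading coefficient vanishes, and h(n) = -3n² + 2n + 1.
Then h(7) = -132.

-132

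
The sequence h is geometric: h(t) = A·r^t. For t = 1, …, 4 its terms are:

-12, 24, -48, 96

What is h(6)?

384

Consecutive ratio: 24/(-12) = -2, and -48/24 = -2, so r = -2.
Then A·(-2)^1 = -12 gives A = 6, and h(t) = 6·(-2)^t.
h(6) = 6·(-2)^6 = 384.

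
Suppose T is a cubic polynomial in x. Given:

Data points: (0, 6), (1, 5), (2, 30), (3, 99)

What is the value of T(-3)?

Write T(x) = ax³ + bx² + cx + d; the 4 given values yield a linear system in the 4 coefficients.
Solving, T(x) = 3x³ + 4x² - 8x + 6.
Then T(-3) = -15.

-15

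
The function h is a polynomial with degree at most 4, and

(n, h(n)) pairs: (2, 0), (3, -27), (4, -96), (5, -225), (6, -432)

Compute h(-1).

9

First differences: -27, -69, -129, -207. Second differences: -42, -60, -78. Third differences: -18, -18.
Level-3 differences are constant, so h has degree 3.
Fitting a degree-3 polynomial gives h(n) = -3n³ + 6n².
Then h(-1) = 9.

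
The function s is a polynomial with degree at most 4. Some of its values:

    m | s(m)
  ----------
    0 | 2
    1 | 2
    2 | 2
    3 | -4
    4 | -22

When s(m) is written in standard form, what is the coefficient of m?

Write s(m) = am^4 + bm³ + cm² + dm + e; the 5 given values yield a linear system in the 5 coefficients.
Solving, the leading coefficient vanishes, and s(m) = -m³ + 3m² - 2m + 2.
The coefficient of m is -2.

-2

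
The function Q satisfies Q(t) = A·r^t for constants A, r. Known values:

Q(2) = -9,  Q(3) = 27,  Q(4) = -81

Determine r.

Consecutive ratio: 27/(-9) = -3, and -81/27 = -3, so r = -3.
Then A·(-3)^2 = -9 gives A = -1, and Q(t) = -1·(-3)^t.

-3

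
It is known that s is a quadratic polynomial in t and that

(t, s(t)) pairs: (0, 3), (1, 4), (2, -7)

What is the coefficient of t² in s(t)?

Write s(t) = at² + bt + c; the 3 given values yield a linear system in the 3 coefficients.
Solving, s(t) = -6t² + 7t + 3.
The coefficient of t² is -6.

-6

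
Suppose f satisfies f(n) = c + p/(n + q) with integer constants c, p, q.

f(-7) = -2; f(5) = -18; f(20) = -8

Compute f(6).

-15

(f(n) − c)(n + q) = p for each data point; the three points give a linear system in c and q, then p follows.
Solving: c = -6, q = -2, p = -36, so f(n) = -6 − 36/(n − 2).
Then f(6) = -6 − 36/4 = -15.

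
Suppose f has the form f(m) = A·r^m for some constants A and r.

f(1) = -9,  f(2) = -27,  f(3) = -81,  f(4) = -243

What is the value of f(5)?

Consecutive ratio: -27/(-9) = 3, and -81/(-27) = 3, so r = 3.
Then A·3^1 = -9 gives A = -3, and f(m) = -3·3^m.
f(5) = -3·3^5 = -729.

-729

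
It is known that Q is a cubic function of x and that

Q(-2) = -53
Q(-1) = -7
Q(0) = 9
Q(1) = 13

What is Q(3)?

57

Write Q(x) = ax³ + bx² + cx + d; the 4 given values yield a linear system in the 4 coefficients.
Solving, Q(x) = 3x³ - 6x² + 7x + 9.
Then Q(3) = 57.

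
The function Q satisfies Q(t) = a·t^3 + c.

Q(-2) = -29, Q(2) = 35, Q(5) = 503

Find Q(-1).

From Q(-2) = -29 and Q(2) = 35: -8a + c = -29 and 8a + c = 35.
Subtracting: 16a = 64, so a = 4; then c = -29 − 4·(-8) = 3.
So Q(t) = 4t³ + 3, and Q(-1) = -1.

-1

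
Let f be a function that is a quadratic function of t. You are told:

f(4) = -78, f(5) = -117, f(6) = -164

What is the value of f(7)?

-219

Write f(t) = at² + bt + c; the 3 given values yield a linear system in the 3 coefficients.
Solving, f(t) = -4t² - 3t - 2.
Then f(7) = -219.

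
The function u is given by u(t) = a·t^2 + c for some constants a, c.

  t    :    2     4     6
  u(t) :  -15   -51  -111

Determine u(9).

From u(2) = -15 and u(4) = -51: 4a + c = -15 and 16a + c = -51.
Subtracting: 12a = -36, so a = -3; then c = -15 − (-3)·4 = -3.
So u(t) = -3t² − 3, and u(9) = -246.

-246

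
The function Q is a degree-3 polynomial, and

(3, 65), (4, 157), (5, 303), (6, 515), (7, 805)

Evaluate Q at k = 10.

2263

Write Q(k) = ak³ + bk² + ck + d; the 5 given values yield a linear system in the 4 coefficients.
Solving, Q(k) = 2k³ + 3k² - 3k - 7.
Then Q(10) = 2263.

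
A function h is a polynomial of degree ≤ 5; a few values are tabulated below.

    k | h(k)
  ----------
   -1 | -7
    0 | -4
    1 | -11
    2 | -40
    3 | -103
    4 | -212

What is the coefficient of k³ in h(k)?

Write h(k) = ak^5 + bk^4 + ck³ + dk² + ek + p; the 6 given values yield a linear system in the 6 coefficients.
Solving, the top 2 coefficients vanish, and h(k) = -2k³ - 5k² - 4.
The coefficient of k³ is -2.

-2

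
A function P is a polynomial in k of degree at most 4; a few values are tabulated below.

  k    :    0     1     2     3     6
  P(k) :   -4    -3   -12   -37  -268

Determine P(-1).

Write P(k) = ak^4 + bk³ + ck² + dk + e; the 5 given values yield a linear system in the 5 coefficients.
Solving, the leading coefficient vanishes, and P(k) = -k³ - 2k² + 4k - 4.
Then P(-1) = -9.

-9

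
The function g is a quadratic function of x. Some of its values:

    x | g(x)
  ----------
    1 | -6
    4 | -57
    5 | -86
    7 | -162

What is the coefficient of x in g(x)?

-2

Write g(x) = ax² + bx + c; the 4 given values yield a linear system in the 3 coefficients.
Solving, g(x) = -3x² - 2x - 1.
The coefficient of x is -2.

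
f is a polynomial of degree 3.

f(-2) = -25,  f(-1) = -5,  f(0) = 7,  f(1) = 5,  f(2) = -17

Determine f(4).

-145

Write f(x) = ax³ + bx² + cx + d; the 5 given values yield a linear system in the 4 coefficients.
Solving, f(x) = -x³ - 7x² + 6x + 7.
Then f(4) = -145.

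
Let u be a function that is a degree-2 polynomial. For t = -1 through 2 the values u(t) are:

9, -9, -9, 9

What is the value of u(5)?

Write u(t) = at² + bt + c; the 4 given values yield a linear system in the 3 coefficients.
Solving, u(t) = 9t² - 9t - 9.
Then u(5) = 171.

171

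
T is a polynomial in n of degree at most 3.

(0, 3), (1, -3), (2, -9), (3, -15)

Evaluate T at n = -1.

9

Write T(n) = an³ + bn² + cn + d; the 4 given values yield a linear system in the 4 coefficients.
Solving, the top 2 coefficients vanish, and T(n) = -6n + 3.
Then T(-1) = 9.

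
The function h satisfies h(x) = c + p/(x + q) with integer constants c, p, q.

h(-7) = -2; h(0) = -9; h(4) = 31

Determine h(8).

7

(h(x) − c)(x + q) = p for each data point; the three points give a linear system in c and q, then p follows.
Solving: c = 1, q = -3, p = 30, so h(x) = 1 + 30/(x − 3).
Then h(8) = 1 + 30/5 = 7.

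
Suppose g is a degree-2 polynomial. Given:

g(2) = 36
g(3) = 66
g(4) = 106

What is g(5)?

Write g(x) = ax² + bx + c; the 3 given values yield a linear system in the 3 coefficients.
Solving, g(x) = 5x² + 5x + 6.
Then g(5) = 156.

156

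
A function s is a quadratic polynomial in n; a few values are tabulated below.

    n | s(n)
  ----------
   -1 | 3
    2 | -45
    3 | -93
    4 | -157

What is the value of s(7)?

Write s(n) = an² + bn + c; the 4 given values yield a linear system in the 3 coefficients.
Solving, s(n) = -8n² - 8n + 3.
Then s(7) = -445.

-445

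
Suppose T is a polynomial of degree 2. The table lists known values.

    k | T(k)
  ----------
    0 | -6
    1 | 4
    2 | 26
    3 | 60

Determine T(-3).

36

Write T(k) = ak² + bk + c; the 4 given values yield a linear system in the 3 coefficients.
Solving, T(k) = 6k² + 4k - 6.
Then T(-3) = 36.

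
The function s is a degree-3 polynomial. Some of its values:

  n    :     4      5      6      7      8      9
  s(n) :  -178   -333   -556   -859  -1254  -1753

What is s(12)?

-3994

Write s(n) = an³ + bn² + cn + d; the 6 given values yield a linear system in the 4 coefficients.
Solving, s(n) = -2n³ - 4n² + 3n + 2.
Then s(12) = -3994.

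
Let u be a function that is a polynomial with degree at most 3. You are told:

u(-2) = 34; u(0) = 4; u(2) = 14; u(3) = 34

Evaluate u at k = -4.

104

Write u(k) = ak³ + bk² + ck + d; the 4 given values yield a linear system in the 4 coefficients.
Solving, the leading coefficient vanishes, and u(k) = 5k² - 5k + 4.
Then u(-4) = 104.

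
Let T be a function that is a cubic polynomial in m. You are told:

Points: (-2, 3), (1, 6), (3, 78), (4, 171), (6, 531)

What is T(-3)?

-18

Write T(m) = am³ + bm² + cm + d; the 5 given values yield a linear system in the 4 coefficients.
Solving, T(m) = 2m³ + 3m² - 2m + 3.
Then T(-3) = -18.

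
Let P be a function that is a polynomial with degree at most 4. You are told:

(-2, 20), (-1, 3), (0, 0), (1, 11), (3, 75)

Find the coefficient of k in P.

Write P(k) = ak^4 + bk³ + ck² + dk + e; the 5 given values yield a linear system in the 5 coefficients.
Solving, the top 2 coefficients vanish, and P(k) = 7k² + 4k.
The coefficient of k is 4.

4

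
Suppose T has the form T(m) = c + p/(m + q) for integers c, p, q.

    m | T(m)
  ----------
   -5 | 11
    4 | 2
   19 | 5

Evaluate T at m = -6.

10

(T(m) − c)(m + q) = p for each data point; the three points give a linear system in c and q, then p follows.
Solving: c = 6, q = 1, p = -20, so T(m) = 6 − 20/(m + 1).
Then T(-6) = 6 − 20/(-5) = 10.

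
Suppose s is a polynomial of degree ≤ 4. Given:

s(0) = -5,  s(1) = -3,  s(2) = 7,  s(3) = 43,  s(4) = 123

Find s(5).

265

First differences: 2, 10, 36, 80. Second differences: 8, 26, 44. Third differences: 18, 18.
Level-3 differences are constant, so s has degree 3.
Fitting a degree-3 polynomial gives s(m) = 3m³ - 5m² + 4m - 5.
Then s(5) = 265.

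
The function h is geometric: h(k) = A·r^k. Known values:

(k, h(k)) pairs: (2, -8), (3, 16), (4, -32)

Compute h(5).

Consecutive ratio: 16/(-8) = -2, and -32/16 = -2, so r = -2.
Then A·(-2)^2 = -8 gives A = -2, and h(k) = -2·(-2)^k.
h(5) = -2·(-2)^5 = 64.

64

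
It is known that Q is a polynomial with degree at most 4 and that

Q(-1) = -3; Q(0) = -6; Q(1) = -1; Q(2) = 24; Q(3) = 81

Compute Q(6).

564

First differences: -3, 5, 25, 57. Second differences: 8, 20, 32. Third differences: 12, 12.
Level-3 differences are constant, so Q has degree 3.
Fitting a degree-3 polynomial gives Q(n) = 2n³ + 4n² - n - 6.
Then Q(6) = 564.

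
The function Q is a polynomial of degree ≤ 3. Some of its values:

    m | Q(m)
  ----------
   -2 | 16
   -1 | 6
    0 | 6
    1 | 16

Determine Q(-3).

First differences: -10, 0, 10. Second differences: 10, 10.
Level-2 differences are constant, so Q has degree 2.
Fitting a degree-2 polynomial gives Q(m) = 5m² + 5m + 6.
Then Q(-3) = 36.

36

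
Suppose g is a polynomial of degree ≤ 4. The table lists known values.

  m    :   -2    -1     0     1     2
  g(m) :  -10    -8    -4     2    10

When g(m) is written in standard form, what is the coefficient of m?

First differences: 2, 4, 6, 8. Second differences: 2, 2, 2.
Level-2 differences are constant, so g has degree 2.
Fitting a degree-2 polynomial gives g(m) = m² + 5m - 4.
The coefficient of m is 5.

5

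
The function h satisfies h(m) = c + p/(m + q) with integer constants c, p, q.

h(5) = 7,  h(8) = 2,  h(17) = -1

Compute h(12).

0

(h(m) − c)(m + q) = p for each data point; the three points give a linear system in c and q, then p follows.
Solving: c = -3, q = -2, p = 30, so h(m) = -3 + 30/(m − 2).
Then h(12) = -3 + 30/10 = 0.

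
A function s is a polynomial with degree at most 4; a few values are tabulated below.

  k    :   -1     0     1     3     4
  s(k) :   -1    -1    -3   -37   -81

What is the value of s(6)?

Write s(k) = ak^4 + bk³ + ck² + dk + e; the 5 given values yield a linear system in the 5 coefficients.
Solving, the leading coefficient vanishes, and s(k) = -k³ - k² - 1.
Then s(6) = -253.

-253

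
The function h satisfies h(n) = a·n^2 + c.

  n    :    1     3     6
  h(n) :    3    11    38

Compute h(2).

From h(1) = 3 and h(3) = 11: 1a + c = 3 and 9a + c = 11.
Subtracting: 8a = 8, so a = 1; then c = 3 − 1·1 = 2.
So h(n) = 1n² + 2, and h(2) = 6.

6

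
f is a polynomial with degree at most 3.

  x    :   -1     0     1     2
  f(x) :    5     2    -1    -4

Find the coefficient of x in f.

-3

Write f(x) = ax³ + bx² + cx + d; the 4 given values yield a linear system in the 4 coefficients.
Solving, the top 2 coefficients vanish, and f(x) = -3x + 2.
The coefficient of x is -3.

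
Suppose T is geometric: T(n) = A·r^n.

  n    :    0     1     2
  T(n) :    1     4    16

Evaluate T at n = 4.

Consecutive ratio: 4/1 = 4, and 16/4 = 4, so r = 4.
Then A·4^0 = 1 gives A = 1, and T(n) = 1·4^n.
T(4) = 1·4^4 = 256.

256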